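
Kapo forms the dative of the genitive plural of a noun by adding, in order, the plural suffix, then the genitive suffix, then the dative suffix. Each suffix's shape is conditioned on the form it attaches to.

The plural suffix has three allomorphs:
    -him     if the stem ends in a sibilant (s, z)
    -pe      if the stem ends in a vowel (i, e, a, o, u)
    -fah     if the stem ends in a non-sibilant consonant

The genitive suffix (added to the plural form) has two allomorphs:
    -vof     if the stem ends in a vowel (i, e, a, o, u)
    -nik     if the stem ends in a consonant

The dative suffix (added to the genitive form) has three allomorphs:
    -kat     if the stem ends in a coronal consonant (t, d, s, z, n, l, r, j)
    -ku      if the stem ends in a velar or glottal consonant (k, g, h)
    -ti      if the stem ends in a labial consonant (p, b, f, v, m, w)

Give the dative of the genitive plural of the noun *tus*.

tushimnikku

Since the final sound of *tus* is /s/ (a sibilant), it takes -him, giving *tushim*.
The plural form *tushim*: final sound = /m/, a consonant → -nik → *tushimnik*.
Since the final consonant of the genitive form *tushimnik* is /k/ (velar/glottal), it takes -ku, giving *tushimnikku*.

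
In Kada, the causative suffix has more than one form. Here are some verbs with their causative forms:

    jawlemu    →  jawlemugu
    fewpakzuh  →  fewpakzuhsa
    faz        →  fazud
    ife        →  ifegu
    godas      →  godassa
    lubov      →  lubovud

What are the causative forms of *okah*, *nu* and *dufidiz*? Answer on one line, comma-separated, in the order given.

Looking at the final sound of each stem: -sa when the stem ends in a voiceless consonant (*fewpakzuh*, *godas*); -ud when the stem ends in a voiced consonant (*faz*, *lubov*); -gu when the stem ends in a vowel (*jawlemu*, *ife*).
*okah* — final sound /h/ (a voiceless consonant) → -sa → *okahsa*.
*nu* — final sound /u/ (a vowel) → -gu → *nugu*.
Since the final sound of *dufidiz* is /z/ (a voiced consonant), it takes -ud, giving *dufidizud*.

okahsa, nugu, dufidizud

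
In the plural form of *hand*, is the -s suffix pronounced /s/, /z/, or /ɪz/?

The stem *hand* ends in a voiced non-sibilant sound.
The plural suffix surfaces as /ɪz/ after sibilants, /s/ after other voiceless consonants, and /z/ after other voiced sounds.
So the plural -s on *hand* is pronounced /z/.

/z/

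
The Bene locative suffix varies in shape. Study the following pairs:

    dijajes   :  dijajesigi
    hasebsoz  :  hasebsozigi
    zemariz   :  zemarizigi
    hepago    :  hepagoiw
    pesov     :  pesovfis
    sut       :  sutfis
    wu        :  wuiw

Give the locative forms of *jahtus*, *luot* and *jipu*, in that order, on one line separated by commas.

jahtusigi, luotfis, jipuiw

Looking at the final sound of each stem: -igi when the stem ends in a sibilant (*dijajes*, *hasebsoz*, *zemariz*); -fis when the stem ends in a non-sibilant consonant (*pesov*, *sut*); -iw when the stem ends in a vowel (*hepago*, *wu*).
Since the final sound of *jahtus* is /s/ (a sibilant), it takes -igi, giving *jahtusigi*.
*luot* — final sound /t/ (a non-sibilant consonant) → -fis → *luotfis*.
*jipu*: final sound = /u/, a vowel → -iw → *jipuiw*.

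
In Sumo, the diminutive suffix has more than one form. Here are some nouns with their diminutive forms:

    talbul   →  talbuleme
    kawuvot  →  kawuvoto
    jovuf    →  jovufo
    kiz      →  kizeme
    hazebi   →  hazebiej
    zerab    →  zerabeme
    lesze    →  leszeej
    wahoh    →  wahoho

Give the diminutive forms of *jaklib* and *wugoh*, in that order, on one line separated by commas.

The alternation tracks the final sound of the stem — -o when the stem ends in a voiceless consonant (*kawuvot*, *jovuf*, *wahoh*); -eme when the stem ends in a voiced consonant (*talbul*, *kiz*, *zerab*); -ej when the stem ends in a vowel (*hazebi*, *lesze*).
The final sound of *jaklib* is /b/, which is a voiced consonant, so the suffix is -eme, giving *jaklibeme*.
Since the final sound of *wugoh* is /h/ (a voiceless consonant), it takes -o, giving *wugoho*.

jaklibeme, wugoho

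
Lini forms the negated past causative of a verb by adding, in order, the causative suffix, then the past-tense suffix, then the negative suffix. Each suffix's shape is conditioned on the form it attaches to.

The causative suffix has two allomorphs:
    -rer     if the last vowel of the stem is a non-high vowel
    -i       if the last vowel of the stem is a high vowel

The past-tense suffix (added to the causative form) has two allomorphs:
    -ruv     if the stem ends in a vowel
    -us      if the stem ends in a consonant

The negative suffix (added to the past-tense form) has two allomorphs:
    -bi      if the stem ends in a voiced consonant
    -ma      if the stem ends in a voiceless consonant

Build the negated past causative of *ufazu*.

ufazuiruvbi

Since the last vowel of *ufazu* is /u/ (a high vowel), it takes -i, giving *ufazui*.
The causative form *ufazui* — final sound /i/ (a vowel) → -ruv → *ufazuiruv*.
The past-tense form *ufazuiruv*: final consonant = /v/, voiced → -bi → *ufazuiruvbi*.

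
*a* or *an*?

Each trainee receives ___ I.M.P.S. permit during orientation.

an

The indefinite article is chosen by the initial *sound* of the following word, not its spelling.
The initialism *I.M.P.S.* is read letter by letter; the first letter, I, is pronounced /aɪ/, which begins with a vowel sound.
So the article is *an*: Each trainee receives an I.M.P.S. permit during orientation.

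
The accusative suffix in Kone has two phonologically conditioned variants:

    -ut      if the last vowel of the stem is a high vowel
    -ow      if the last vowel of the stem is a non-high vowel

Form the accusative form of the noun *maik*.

The last vowel of *maik* is /i/, which is a high vowel, so the suffix is -ut, giving *maikut*.

maikut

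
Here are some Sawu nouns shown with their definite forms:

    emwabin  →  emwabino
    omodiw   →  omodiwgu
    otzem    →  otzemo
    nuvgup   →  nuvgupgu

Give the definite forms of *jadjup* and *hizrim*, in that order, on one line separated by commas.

The alternation tracks the final consonant of the stem — -o when the stem ends in a nasal (*emwabin*, *otzem*); -gu when the stem ends in a non-nasal consonant (*omodiw*, *nuvgup*).
*jadjup* — final consonant /p/ (non-nasal) → -gu → *jadjupgu*.
Since the final consonant of *hizrim* is /m/ (a nasal), it takes -o, giving *hizrimo*.

jadjupgu, hizrimo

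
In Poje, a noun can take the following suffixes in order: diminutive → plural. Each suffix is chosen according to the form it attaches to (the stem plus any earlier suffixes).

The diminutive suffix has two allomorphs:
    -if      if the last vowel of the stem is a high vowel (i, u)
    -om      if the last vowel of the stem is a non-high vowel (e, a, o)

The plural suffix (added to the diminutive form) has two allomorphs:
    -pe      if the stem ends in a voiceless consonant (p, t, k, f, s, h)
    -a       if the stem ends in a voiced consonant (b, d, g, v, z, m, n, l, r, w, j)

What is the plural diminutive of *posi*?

posiifpe

The last vowel of *posi* is /i/, which is a high vowel, so the diminutive suffix is -if, giving *posiif*.
Since the final consonant of the diminutive form *posiif* is /f/ (voiceless), it takes -pe, giving *posiifpe*.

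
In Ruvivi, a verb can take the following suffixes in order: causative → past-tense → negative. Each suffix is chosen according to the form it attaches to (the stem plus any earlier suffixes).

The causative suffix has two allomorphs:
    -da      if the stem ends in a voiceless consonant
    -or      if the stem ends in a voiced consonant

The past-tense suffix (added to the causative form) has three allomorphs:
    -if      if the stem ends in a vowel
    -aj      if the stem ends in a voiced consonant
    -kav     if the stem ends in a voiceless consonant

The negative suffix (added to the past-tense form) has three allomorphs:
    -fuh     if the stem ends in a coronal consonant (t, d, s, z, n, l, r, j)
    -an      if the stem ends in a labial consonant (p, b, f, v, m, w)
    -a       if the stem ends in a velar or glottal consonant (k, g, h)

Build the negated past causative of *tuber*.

The final consonant of *tuber* is /r/, which is voiced, so the causative suffix is -or, giving *tuberor*.
Since the final sound of the causative form *tuberor* is /r/ (a voiced consonant), it takes -aj, giving *tuberoraj*.
The past-tense form *tuberoraj*: final consonant = /j/, coronal → -fuh → *tuberorajfuh*.

tuberorajfuh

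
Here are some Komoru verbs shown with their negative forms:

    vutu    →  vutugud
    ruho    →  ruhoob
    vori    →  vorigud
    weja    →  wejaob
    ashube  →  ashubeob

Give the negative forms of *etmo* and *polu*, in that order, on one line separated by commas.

etmoob, polugud

The alternation tracks the last vowel of the stem — -gud when the last vowel of the stem is a high vowel (*vutu*, *vori*); -ob when the last vowel of the stem is a non-high vowel (*ruho*, *weja*, *ashube*).
The last vowel of *etmo* is /o/, which is a non-high vowel, so the suffix is -ob, giving *etmoob*.
Since the last vowel of *polu* is /u/ (a high vowel), it takes -gud, giving *polugud*.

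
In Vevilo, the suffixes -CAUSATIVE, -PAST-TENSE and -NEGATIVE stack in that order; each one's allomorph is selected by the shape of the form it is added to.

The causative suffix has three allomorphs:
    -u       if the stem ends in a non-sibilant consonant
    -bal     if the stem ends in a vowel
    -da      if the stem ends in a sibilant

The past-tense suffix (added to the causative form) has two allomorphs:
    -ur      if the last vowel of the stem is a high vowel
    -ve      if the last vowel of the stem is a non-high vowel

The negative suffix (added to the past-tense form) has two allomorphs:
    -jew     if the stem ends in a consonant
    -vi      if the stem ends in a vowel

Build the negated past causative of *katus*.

*katus*: final sound = /s/, a sibilant → -da → *katusda*.
The causative form *katusda* — last vowel /a/ (a non-high vowel) → -ve → *katusdave*.
The final sound of the past-tense form *katusdave* is /e/, which is a vowel, so the negative suffix is -vi, giving *katusdavevi*.

katusdavevi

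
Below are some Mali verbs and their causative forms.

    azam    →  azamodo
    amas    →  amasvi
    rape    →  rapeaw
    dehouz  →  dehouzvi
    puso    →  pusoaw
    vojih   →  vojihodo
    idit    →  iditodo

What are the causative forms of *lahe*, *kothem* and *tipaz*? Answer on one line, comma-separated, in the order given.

Looking at the final sound of each stem: -vi when the stem ends in a sibilant (*amas*, *dehouz*); -odo when the stem ends in a non-sibilant consonant (*azam*, *vojih*, *idit*); -aw when the stem ends in a vowel (*rape*, *puso*).
Since the final sound of *lahe* is /e/ (a vowel), it takes -aw, giving *laheaw*.
*kothem*: final sound = /m/, a non-sibilant consonant → -odo → *kothemodo*.
The final sound of *tipaz* is /z/, which is a sibilant, so the suffix is -vi, giving *tipazvi*.

laheaw, kothemodo, tipazvi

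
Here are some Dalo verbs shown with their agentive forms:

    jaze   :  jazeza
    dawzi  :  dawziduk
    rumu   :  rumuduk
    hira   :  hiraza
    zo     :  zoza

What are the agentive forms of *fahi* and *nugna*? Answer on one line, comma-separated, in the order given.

Looking at the last vowel of each stem: -duk when the last vowel of the stem is a high vowel (*dawzi*, *rumu*); -za when the last vowel of the stem is a non-high vowel (*jaze*, *hira*, *zo*).
The last vowel of *fahi* is /i/, which is a high vowel, so the suffix is -duk, giving *fahiduk*.
Since the last vowel of *nugna* is /a/ (a non-high vowel), it takes -za, giving *nugnaza*.

fahiduk, nugnaza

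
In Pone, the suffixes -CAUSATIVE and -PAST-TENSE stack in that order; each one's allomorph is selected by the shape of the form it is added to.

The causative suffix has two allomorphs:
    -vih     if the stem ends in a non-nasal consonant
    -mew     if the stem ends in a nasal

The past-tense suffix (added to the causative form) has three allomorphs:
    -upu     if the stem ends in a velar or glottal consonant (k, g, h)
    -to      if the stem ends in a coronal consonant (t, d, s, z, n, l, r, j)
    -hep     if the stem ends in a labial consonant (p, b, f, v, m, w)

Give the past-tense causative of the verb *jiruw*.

jiruwvihupu

The final consonant of *jiruw* is /w/, which is non-nasal, so the causative suffix is -vih, giving *jiruwvih*.
The final consonant of the causative form *jiruwvih* is /h/, which is velar/glottal, so the past-tense suffix is -upu, giving *jiruwvihupu*.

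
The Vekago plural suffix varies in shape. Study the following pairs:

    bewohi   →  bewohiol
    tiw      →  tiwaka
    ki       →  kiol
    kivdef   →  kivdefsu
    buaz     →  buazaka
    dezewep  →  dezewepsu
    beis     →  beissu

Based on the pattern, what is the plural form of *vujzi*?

vujziol

The alternation tracks the final sound of the stem — -su when the stem ends in a voiceless consonant (*kivdef*, *dezewep*, *beis*); -aka when the stem ends in a voiced consonant (*tiw*, *buaz*); -ol when the stem ends in a vowel (*bewohi*, *ki*).
*vujzi* — final sound /i/ (a vowel) → -ol → *vujziol*.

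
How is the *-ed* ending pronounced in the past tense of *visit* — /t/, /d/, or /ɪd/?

The stem *visit* ends in /t/ or /d/.
The -ed suffix is realized as /ɪd/ after /t, d/; as /t/ after other voiceless consonants; and as /d/ after other voiced sounds.
So -ed on *visit* is pronounced /ɪd/.

/ɪd/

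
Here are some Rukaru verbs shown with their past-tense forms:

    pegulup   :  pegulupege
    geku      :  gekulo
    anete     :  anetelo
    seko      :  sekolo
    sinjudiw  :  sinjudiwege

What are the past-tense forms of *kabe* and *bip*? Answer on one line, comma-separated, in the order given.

Looking at the final sound of each stem: -ege when the stem ends in a consonant (*pegulup*, *sinjudiw*); -lo when the stem ends in a vowel (*geku*, *anete*, *seko*).
*kabe*: final sound = /e/, a vowel → -lo → *kabelo*.
The final sound of *bip* is /p/, which is a consonant, so the suffix is -ege, giving *bipege*.

kabelo, bipege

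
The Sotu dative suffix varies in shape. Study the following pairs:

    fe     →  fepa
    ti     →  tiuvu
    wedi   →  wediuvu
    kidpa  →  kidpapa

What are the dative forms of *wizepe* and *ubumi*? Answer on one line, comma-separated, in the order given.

Looking at the last vowel of each stem: -uvu when the last vowel of the stem is a high vowel (*ti*, *wedi*); -pa when the last vowel of the stem is a non-high vowel (*fe*, *kidpa*).
The last vowel of *wizepe* is /e/, which is a non-high vowel, so the suffix is -pa, giving *wizepepa*.
The last vowel of *ubumi* is /i/, which is a high vowel, so the suffix is -uvu, giving *ubumiuvu*.

wizepepa, ubumiuvu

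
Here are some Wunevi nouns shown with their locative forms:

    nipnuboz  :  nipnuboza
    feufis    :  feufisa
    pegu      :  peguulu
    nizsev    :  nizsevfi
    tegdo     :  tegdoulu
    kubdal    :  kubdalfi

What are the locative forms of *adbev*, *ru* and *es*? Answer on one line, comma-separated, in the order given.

adbevfi, ruulu, esa

The suffix is conditioned by the final sound: -a when the stem ends in a sibilant (*nipnuboz*, *feufis*); -fi when the stem ends in a non-sibilant consonant (*nizsev*, *kubdal*); -ulu when the stem ends in a vowel (*pegu*, *tegdo*).
*adbev* — final sound /v/ (a non-sibilant consonant) → -fi → *adbevfi*.
*ru*: final sound = /u/, a vowel → -ulu → *ruulu*.
*es* — final sound /s/ (a sibilant) → -a → *esa*.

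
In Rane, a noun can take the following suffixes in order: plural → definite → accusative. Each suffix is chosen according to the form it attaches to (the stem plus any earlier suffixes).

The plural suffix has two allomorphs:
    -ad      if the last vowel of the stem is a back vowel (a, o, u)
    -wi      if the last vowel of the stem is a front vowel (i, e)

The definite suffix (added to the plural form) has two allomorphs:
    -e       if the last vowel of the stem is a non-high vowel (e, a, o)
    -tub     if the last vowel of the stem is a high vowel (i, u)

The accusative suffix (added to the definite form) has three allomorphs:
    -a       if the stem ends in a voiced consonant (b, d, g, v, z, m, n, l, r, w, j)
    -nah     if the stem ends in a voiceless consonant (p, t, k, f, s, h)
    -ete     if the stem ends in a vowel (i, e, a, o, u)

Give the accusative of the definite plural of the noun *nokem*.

nokemwituba

Since the last vowel of *nokem* is /e/ (a front vowel), it takes -wi, giving *nokemwi*.
The plural form *nokemwi* — last vowel /i/ (a high vowel) → -tub → *nokemwitub*.
The definite form *nokemwitub* — final sound /b/ (a voiced consonant) → -a → *nokemwituba*.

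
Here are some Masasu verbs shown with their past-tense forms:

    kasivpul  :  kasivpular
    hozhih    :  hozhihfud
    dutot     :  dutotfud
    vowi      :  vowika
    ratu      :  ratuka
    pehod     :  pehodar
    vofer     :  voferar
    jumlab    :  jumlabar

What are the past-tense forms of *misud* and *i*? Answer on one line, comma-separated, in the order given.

The suffix is conditioned by the final sound: -fud when the stem ends in a voiceless consonant (*hozhih*, *dutot*); -ar when the stem ends in a voiced consonant (*kasivpul*, *pehod*, *vofer*, *jumlab*); -ka when the stem ends in a vowel (*vowi*, *ratu*).
Since the final sound of *misud* is /d/ (a voiced consonant), it takes -ar, giving *misudar*.
The final sound of *i* is /i/, which is a vowel, so the suffix is -ka, giving *ika*.

misudar, ika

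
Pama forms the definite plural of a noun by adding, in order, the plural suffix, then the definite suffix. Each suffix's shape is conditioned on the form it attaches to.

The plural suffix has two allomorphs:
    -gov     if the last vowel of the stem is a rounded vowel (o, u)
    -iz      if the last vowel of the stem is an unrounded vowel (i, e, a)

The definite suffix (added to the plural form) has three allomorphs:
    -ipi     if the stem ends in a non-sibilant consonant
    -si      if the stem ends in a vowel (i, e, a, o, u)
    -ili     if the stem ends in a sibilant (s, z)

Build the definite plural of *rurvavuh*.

rurvavuhgovipi

*rurvavuh* — last vowel /u/ (a rounded vowel) → -gov → *rurvavuhgov*.
The final sound of the plural form *rurvavuhgov* is /v/, which is a non-sibilant consonant, so the definite suffix is -ipi, giving *rurvavuhgovipi*.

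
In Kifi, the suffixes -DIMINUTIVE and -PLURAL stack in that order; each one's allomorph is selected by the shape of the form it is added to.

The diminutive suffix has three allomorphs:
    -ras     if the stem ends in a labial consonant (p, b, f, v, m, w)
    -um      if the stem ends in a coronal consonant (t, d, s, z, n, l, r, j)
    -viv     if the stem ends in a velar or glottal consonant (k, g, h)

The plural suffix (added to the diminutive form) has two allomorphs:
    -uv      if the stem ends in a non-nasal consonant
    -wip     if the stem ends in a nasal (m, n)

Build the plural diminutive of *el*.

elumwip

*el* — final consonant /l/ (coronal) → -um → *elum*.
Since the final consonant of the diminutive form *elum* is /m/ (a nasal), it takes -wip, giving *elumwip*.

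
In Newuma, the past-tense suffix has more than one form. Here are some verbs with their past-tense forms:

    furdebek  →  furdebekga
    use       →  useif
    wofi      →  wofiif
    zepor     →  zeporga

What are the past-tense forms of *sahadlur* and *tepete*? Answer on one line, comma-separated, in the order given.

sahadlurga, tepeteif

The pattern is consonant vs. vowel: -ga when the stem ends in a consonant (*furdebek*, *zepor*); -if when the stem ends in a vowel (*use*, *wofi*).
Since the final sound of *sahadlur* is /r/ (a consonant), it takes -ga, giving *sahadlurga*.
The final sound of *tepete* is /e/, which is a vowel, so the suffix is -if, giving *tepeteif*.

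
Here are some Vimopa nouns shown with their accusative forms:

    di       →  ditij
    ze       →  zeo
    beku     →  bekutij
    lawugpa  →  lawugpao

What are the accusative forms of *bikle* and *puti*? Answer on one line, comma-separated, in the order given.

bikleo, putitij

Looking at the last vowel of each stem: -tij when the last vowel of the stem is a high vowel (*di*, *beku*); -o when the last vowel of the stem is a non-high vowel (*ze*, *lawugpa*).
The last vowel of *bikle* is /e/, which is a non-high vowel, so the suffix is -o, giving *bikleo*.
Since the last vowel of *puti* is /i/ (a high vowel), it takes -tij, giving *putitij*.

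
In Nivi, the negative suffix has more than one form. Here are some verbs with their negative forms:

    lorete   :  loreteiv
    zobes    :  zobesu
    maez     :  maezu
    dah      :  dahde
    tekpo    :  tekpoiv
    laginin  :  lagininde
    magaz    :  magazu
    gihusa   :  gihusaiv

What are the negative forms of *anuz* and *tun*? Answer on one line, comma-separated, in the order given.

anuzu, tunde

Looking at the final sound of each stem: -u when the stem ends in a sibilant (*zobes*, *maez*, *magaz*); -de when the stem ends in a non-sibilant consonant (*dah*, *laginin*); -iv when the stem ends in a vowel (*lorete*, *tekpo*, *gihusa*).
*anuz* — final sound /z/ (a sibilant) → -u → *anuzu*.
Since the final sound of *tun* is /n/ (a non-sibilant consonant), it takes -de, giving *tunde*.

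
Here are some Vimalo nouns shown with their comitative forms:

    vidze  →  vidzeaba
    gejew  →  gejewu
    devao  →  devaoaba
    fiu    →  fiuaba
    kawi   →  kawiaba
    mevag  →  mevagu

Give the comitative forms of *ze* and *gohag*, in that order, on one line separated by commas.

Looking at the final sound of each stem: -u when the stem ends in a consonant (*gejew*, *mevag*); -aba when the stem ends in a vowel (*vidze*, *devao*, *fiu*, *kawi*).
*ze* — final sound /e/ (a vowel) → -aba → *zeaba*.
The final sound of *gohag* is /g/, which is a consonant, so the suffix is -u, giving *gohagu*.

zeaba, gohagu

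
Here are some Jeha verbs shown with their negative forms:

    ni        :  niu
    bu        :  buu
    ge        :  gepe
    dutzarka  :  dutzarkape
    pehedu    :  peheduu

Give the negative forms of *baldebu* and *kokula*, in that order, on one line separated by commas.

baldebuu, kokulape

The suffix is conditioned by the last vowel: -u when the last vowel of the stem is a high vowel (*ni*, *bu*, *pehedu*); -pe when the last vowel of the stem is a non-high vowel (*ge*, *dutzarka*).
*baldebu* — last vowel /u/ (a high vowel) → -u → *baldebuu*.
*kokula* — last vowel /a/ (a non-high vowel) → -pe → *kokulape*.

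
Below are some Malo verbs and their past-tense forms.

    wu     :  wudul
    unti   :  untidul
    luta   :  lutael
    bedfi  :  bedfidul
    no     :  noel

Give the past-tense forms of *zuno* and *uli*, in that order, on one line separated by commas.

The pattern is height harmony: -dul when the last vowel of the stem is a high vowel (*wu*, *unti*, *bedfi*); -el when the last vowel of the stem is a non-high vowel (*luta*, *no*).
*zuno*: last vowel = /o/, a non-high vowel → -el → *zunoel*.
The last vowel of *uli* is /i/, which is a high vowel, so the suffix is -dul, giving *ulidul*.

zunoel, ulidul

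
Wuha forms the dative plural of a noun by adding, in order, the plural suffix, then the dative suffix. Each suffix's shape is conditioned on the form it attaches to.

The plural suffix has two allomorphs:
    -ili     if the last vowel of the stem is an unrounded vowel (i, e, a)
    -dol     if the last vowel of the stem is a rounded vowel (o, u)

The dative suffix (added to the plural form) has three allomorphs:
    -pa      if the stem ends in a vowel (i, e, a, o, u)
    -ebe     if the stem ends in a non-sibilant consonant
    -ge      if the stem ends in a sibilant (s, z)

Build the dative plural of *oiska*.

oiskailipa

Since the last vowel of *oiska* is /a/ (an unrounded vowel), it takes -ili, giving *oiskaili*.
The plural form *oiskaili* — final sound /i/ (a vowel) → -pa → *oiskailipa*.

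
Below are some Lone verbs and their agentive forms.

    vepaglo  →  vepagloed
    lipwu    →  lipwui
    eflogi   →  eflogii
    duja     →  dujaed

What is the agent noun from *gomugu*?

The suffix is conditioned by the last vowel: -i when the last vowel of the stem is a high vowel (*lipwu*, *eflogi*); -ed when the last vowel of the stem is a non-high vowel (*vepaglo*, *duja*).
*gomugu*: last vowel = /u/, a high vowel → -i → *gomugui*.

gomugui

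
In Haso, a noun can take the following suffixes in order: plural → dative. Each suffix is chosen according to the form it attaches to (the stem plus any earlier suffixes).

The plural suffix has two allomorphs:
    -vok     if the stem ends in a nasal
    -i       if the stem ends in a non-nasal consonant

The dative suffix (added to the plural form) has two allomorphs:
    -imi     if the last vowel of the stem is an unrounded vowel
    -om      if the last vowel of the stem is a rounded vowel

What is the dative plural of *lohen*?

lohenvokom

*lohen* — final consonant /n/ (a nasal) → -vok → *lohenvok*.
Since the last vowel of the plural form *lohenvok* is /o/ (a rounded vowel), it takes -om, giving *lohenvokom*.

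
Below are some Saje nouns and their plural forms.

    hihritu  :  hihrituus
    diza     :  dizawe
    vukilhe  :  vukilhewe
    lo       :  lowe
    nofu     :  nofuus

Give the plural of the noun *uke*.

ukewe

The suffix is conditioned by the last vowel: -us when the last vowel of the stem is a high vowel (*hihritu*, *nofu*); -we when the last vowel of the stem is a non-high vowel (*diza*, *vukilhe*, *lo*).
Since the last vowel of *uke* is /e/ (a non-high vowel), it takes -we, giving *ukewe*.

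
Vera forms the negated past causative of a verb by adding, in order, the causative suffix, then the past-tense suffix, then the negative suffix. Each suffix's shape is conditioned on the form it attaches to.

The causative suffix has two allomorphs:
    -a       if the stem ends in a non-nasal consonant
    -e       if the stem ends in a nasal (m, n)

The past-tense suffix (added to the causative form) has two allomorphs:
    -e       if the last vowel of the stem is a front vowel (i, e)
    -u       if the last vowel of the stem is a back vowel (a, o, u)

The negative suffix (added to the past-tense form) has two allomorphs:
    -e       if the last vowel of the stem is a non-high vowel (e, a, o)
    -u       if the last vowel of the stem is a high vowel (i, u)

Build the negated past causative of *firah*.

The final consonant of *firah* is /h/, which is non-nasal, so the causative suffix is -a, giving *firaha*.
The causative form *firaha*: last vowel = /a/, a back vowel → -u → *firahau*.
Since the last vowel of the past-tense form *firahau* is /u/ (a high vowel), it takes -u, giving *firahauu*.

firahauu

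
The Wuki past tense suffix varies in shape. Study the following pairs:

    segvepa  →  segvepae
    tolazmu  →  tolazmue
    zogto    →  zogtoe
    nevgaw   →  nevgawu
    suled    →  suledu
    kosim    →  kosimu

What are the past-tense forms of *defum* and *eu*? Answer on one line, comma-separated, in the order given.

defumu, eue

The alternation tracks the final sound of the stem — -u when the stem ends in a consonant (*nevgaw*, *suled*, *kosim*); -e when the stem ends in a vowel (*segvepa*, *tolazmu*, *zogto*).
*defum* — final sound /m/ (a consonant) → -u → *defumu*.
Since the final sound of *eu* is /u/ (a vowel), it takes -e, giving *eue*.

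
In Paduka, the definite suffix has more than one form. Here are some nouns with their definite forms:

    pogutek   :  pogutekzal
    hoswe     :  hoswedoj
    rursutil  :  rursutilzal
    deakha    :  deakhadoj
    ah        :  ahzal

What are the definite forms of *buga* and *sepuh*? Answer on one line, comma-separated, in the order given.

bugadoj, sepuhzal

The suffix is conditioned by the final sound: -zal when the stem ends in a consonant (*pogutek*, *rursutil*, *ah*); -doj when the stem ends in a vowel (*hoswe*, *deakha*).
The final sound of *buga* is /a/, which is a vowel, so the suffix is -doj, giving *bugadoj*.
The final sound of *sepuh* is /h/, which is a consonant, so the suffix is -zal, giving *sepuhzal*.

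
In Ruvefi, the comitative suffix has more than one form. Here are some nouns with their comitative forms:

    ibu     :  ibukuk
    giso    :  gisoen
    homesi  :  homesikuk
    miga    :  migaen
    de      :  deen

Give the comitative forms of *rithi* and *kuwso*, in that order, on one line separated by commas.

rithikuk, kuwsoen

The pattern is height harmony: -kuk when the last vowel of the stem is a high vowel (*ibu*, *homesi*); -en when the last vowel of the stem is a non-high vowel (*giso*, *miga*, *de*).
The last vowel of *rithi* is /i/, which is a high vowel, so the suffix is -kuk, giving *rithikuk*.
Since the last vowel of *kuwso* is /o/ (a non-high vowel), it takes -en, giving *kuwsoen*.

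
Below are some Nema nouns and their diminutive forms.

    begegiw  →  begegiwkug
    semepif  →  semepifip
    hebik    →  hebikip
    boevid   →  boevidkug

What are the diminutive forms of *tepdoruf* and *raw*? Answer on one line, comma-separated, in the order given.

tepdorufip, rawkug

The pattern is voicing of the final consonant: -ip when the stem ends in a voiceless consonant (*semepif*, *hebik*); -kug when the stem ends in a voiced consonant (*begegiw*, *boevid*).
*tepdoruf* — final consonant /f/ (voiceless) → -ip → *tepdorufip*.
*raw*: final consonant = /w/, voiced → -kug → *rawkug*.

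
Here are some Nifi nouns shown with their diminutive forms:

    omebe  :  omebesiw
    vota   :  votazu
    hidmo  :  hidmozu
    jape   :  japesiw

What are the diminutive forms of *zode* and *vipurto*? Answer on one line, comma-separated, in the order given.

The suffix is conditioned by the last vowel: -siw when the last vowel of the stem is a front vowel (*omebe*, *jape*); -zu when the last vowel of the stem is a back vowel (*vota*, *hidmo*).
The last vowel of *zode* is /e/, which is a front vowel, so the suffix is -siw, giving *zodesiw*.
*vipurto* — last vowel /o/ (a back vowel) → -zu → *vipurtozu*.

zodesiw, vipurtozu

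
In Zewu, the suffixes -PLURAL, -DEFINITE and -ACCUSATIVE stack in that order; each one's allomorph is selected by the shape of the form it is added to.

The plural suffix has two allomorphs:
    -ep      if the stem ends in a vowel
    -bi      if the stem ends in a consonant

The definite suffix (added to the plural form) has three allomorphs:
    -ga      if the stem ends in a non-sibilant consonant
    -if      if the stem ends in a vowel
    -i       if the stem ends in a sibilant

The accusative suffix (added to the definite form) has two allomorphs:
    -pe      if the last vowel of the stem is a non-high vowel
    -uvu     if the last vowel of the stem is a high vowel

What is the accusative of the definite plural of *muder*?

*muder*: final sound = /r/, a consonant → -bi → *muderbi*.
The plural form *muderbi*: final sound = /i/, a vowel → -if → *muderbiif*.
The definite form *muderbiif*: last vowel = /i/, a high vowel → -uvu → *muderbiifuvu*.

muderbiifuvu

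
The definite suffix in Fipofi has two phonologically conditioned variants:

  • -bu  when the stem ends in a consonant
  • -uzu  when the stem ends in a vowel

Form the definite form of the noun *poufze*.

poufzeuzu

The final sound of *poufze* is /e/, which is a vowel, so the suffix is -uzu, giving *poufzeuzu*.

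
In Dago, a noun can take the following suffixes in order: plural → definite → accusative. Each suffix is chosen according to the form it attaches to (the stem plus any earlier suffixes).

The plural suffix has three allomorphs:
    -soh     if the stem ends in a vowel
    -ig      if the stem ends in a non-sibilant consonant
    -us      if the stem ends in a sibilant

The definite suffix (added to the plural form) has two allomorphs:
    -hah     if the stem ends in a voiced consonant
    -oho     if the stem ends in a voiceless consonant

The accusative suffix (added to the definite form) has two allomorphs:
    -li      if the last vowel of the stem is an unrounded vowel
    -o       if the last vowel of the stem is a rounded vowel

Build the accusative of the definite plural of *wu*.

wusohohoo

*wu* — final sound /u/ (a vowel) → -soh → *wusoh*.
The plural form *wusoh*: final consonant = /h/, voiceless → -oho → *wusohoho*.
The last vowel of the definite form *wusohoho* is /o/, which is a rounded vowel, so the accusative suffix is -o, giving *wusohohoo*.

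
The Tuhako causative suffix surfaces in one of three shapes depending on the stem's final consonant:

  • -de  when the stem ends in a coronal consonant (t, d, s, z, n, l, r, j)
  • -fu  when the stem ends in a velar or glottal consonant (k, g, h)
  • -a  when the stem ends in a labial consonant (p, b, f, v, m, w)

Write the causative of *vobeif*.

*vobeif* — final consonant /f/ (labial) → -a → *vobeifa*.

vobeifa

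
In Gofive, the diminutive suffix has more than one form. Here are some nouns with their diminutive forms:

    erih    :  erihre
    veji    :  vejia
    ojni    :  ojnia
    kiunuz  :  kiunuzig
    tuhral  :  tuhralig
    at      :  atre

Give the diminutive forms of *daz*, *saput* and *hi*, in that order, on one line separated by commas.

dazig, saputre, hia

Looking at the final sound of each stem: -re when the stem ends in a voiceless consonant (*erih*, *at*); -ig when the stem ends in a voiced consonant (*kiunuz*, *tuhral*); -a when the stem ends in a vowel (*veji*, *ojni*).
*daz*: final sound = /z/, a voiced consonant → -ig → *dazig*.
Since the final sound of *saput* is /t/ (a voiceless consonant), it takes -re, giving *saputre*.
*hi*: final sound = /i/, a vowel → -a → *hia*.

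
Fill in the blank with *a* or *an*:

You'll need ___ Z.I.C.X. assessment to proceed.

The indefinite article is chosen by the initial *sound* of the following word, not its spelling.
The initialism *Z.I.C.X.* is read letter by letter; the first letter, Z, is pronounced /ziː/, which begins with a consonant sound.
So the article is *a*: You'll need a Z.I.C.X. assessment to proceed.

a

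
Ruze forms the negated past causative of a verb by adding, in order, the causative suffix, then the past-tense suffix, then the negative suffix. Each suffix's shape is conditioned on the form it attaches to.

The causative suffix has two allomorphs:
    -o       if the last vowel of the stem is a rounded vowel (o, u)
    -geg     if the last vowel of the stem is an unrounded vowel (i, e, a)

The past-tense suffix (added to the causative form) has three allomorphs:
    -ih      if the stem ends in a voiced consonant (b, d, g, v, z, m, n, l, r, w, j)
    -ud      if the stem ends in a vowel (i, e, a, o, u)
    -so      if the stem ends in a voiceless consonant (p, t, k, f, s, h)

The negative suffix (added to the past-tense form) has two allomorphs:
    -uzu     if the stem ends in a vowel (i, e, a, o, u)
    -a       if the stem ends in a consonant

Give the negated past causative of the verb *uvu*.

*uvu* — last vowel /u/ (a rounded vowel) → -o → *uvuo*.
The final sound of the causative form *uvuo* is /o/, which is a vowel, so the past-tense suffix is -ud, giving *uvuoud*.
The final sound of the past-tense form *uvuoud* is /d/, which is a consonant, so the negative suffix is -a, giving *uvuouda*.

uvuouda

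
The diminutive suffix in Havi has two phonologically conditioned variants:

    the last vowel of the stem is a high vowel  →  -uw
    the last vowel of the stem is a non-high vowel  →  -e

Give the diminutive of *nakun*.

The last vowel of *nakun* is /u/, which is a high vowel, so the suffix is -uw, giving *nakunuw*.

nakunuw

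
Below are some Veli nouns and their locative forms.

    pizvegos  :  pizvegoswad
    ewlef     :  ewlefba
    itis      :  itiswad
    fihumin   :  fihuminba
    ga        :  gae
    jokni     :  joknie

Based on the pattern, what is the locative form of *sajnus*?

sajnuswad

The alternation tracks the final sound of the stem — -wad when the stem ends in a sibilant (*pizvegos*, *itis*); -ba when the stem ends in a non-sibilant consonant (*ewlef*, *fihumin*); -e when the stem ends in a vowel (*ga*, *jokni*).
The final sound of *sajnus* is /s/, which is a sibilant, so the suffix is -wad, giving *sajnuswad*.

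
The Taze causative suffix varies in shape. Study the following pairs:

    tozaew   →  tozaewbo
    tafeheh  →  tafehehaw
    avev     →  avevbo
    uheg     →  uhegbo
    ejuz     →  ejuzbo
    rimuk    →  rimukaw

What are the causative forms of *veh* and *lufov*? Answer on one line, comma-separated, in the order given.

The suffix is conditioned by the final consonant: -aw when the stem ends in a voiceless consonant (*tafeheh*, *rimuk*); -bo when the stem ends in a voiced consonant (*tozaew*, *avev*, *uheg*, *ejuz*).
*veh* — final consonant /h/ (voiceless) → -aw → *vehaw*.
*lufov* — final consonant /v/ (voiced) → -bo → *lufovbo*.

vehaw, lufovbo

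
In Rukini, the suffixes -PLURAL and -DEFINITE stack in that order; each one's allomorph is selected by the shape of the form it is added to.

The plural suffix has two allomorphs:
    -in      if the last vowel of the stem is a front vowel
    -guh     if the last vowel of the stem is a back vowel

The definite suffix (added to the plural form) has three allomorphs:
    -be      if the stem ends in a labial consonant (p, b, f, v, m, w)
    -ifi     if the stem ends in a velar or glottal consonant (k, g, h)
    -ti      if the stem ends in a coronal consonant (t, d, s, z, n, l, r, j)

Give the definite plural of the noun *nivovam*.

nivovamguhifi

The last vowel of *nivovam* is /a/, which is a back vowel, so the plural suffix is -guh, giving *nivovamguh*.
Since the final consonant of the plural form *nivovamguh* is /h/ (velar/glottal), it takes -ifi, giving *nivovamguhifi*.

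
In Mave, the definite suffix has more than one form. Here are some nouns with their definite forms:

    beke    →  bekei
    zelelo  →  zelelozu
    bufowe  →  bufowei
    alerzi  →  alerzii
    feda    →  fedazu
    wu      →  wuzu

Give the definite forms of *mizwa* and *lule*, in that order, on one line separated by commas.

Looking at the last vowel of each stem: -i when the last vowel of the stem is a front vowel (*beke*, *bufowe*, *alerzi*); -zu when the last vowel of the stem is a back vowel (*zelelo*, *feda*, *wu*).
*mizwa* — last vowel /a/ (a back vowel) → -zu → *mizwazu*.
*lule* — last vowel /e/ (a front vowel) → -i → *lulei*.

mizwazu, lulei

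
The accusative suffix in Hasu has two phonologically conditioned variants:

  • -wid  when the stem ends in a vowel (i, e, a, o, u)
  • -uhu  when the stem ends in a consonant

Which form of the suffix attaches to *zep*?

-uhu

*zep*: final sound = /p/, a consonant → -uhu.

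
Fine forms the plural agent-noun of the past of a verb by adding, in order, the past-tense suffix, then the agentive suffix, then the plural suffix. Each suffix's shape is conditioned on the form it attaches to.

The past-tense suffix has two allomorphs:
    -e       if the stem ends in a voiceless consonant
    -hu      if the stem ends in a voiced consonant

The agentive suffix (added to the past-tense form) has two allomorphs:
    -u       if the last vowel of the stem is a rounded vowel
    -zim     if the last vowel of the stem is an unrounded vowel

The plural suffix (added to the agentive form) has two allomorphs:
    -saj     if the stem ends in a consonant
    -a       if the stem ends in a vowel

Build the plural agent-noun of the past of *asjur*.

asjurhuua

The final consonant of *asjur* is /r/, which is voiced, so the past-tense suffix is -hu, giving *asjurhu*.
The past-tense form *asjurhu* — last vowel /u/ (a rounded vowel) → -u → *asjurhuu*.
Since the final sound of the agentive form *asjurhuu* is /u/ (a vowel), it takes -a, giving *asjurhuua*.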